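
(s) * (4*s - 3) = 4*s^2 - 3*s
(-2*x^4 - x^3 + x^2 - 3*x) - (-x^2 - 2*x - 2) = -2*x^4 - x^3 + 2*x^2 - x + 2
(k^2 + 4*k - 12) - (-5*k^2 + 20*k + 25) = 6*k^2 - 16*k - 37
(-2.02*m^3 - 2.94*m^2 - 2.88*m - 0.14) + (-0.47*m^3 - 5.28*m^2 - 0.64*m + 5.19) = -2.49*m^3 - 8.22*m^2 - 3.52*m + 5.05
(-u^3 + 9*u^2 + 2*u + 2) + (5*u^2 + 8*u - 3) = -u^3 + 14*u^2 + 10*u - 1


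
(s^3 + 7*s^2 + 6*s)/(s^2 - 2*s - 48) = s*(s + 1)/(s - 8)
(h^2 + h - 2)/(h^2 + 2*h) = (h - 1)/h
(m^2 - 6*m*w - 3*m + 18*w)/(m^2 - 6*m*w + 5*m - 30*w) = (m - 3)/(m + 5)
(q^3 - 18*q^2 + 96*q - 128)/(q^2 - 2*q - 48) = (q^2 - 10*q + 16)/(q + 6)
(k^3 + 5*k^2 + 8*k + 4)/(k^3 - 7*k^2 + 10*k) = (k^3 + 5*k^2 + 8*k + 4)/(k*(k^2 - 7*k + 10))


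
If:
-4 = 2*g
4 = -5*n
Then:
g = -2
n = -4/5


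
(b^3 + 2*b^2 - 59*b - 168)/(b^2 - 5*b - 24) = b + 7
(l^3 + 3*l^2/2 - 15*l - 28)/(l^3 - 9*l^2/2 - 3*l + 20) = (2*l + 7)/(2*l - 5)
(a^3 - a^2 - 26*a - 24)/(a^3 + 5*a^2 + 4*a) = (a - 6)/a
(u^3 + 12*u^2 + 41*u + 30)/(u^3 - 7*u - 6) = (u^2 + 11*u + 30)/(u^2 - u - 6)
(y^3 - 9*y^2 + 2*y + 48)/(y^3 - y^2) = (y^3 - 9*y^2 + 2*y + 48)/(y^2*(y - 1))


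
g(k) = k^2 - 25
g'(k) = 2*k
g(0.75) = -24.44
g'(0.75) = 1.50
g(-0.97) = -24.06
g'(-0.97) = -1.94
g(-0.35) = -24.88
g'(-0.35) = -0.70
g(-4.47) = -5.02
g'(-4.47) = -8.94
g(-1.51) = -22.72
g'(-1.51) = -3.02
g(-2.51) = -18.70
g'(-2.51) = -5.02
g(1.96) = -21.16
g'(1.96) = 3.92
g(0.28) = -24.92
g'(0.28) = 0.56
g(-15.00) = 200.00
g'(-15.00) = -30.00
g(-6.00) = 11.00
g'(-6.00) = -12.00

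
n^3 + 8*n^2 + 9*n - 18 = (n - 1)*(n + 3)*(n + 6)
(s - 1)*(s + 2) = s^2 + s - 2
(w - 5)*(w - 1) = w^2 - 6*w + 5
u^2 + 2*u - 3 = (u - 1)*(u + 3)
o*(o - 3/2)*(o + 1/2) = o^3 - o^2 - 3*o/4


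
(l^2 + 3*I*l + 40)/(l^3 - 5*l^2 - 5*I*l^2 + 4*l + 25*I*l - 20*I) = (l + 8*I)/(l^2 - 5*l + 4)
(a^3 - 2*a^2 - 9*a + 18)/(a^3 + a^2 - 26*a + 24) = (a^3 - 2*a^2 - 9*a + 18)/(a^3 + a^2 - 26*a + 24)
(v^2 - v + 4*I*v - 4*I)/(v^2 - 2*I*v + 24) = (v - 1)/(v - 6*I)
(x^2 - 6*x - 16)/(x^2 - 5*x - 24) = (x + 2)/(x + 3)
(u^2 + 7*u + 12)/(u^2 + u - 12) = (u + 3)/(u - 3)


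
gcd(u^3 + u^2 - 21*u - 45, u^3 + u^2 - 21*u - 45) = u^3 + u^2 - 21*u - 45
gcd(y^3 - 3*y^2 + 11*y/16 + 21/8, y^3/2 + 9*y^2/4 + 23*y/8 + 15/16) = 1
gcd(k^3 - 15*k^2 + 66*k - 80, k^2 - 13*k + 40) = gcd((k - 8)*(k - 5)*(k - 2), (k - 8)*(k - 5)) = k^2 - 13*k + 40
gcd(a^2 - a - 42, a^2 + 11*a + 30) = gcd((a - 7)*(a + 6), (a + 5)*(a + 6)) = a + 6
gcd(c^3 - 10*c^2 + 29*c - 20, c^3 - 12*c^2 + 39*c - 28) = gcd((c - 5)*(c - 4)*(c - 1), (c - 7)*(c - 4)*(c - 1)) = c^2 - 5*c + 4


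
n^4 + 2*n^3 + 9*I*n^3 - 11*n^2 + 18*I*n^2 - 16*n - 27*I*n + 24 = (n + 3)*(n + 8*I)*(-I*n + 1)*(I*n - I)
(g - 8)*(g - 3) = g^2 - 11*g + 24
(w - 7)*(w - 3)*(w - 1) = w^3 - 11*w^2 + 31*w - 21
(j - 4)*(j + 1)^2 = j^3 - 2*j^2 - 7*j - 4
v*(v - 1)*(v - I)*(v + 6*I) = v^4 - v^3 + 5*I*v^3 + 6*v^2 - 5*I*v^2 - 6*v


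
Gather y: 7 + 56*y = 56*y + 7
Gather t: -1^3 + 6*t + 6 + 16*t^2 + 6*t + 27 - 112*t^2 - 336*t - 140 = -96*t^2 - 324*t - 108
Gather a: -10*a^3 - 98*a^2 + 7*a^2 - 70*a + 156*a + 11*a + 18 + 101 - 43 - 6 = -10*a^3 - 91*a^2 + 97*a + 70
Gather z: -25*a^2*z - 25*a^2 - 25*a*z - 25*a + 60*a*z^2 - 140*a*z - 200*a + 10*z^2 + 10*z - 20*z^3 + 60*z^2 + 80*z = -25*a^2 - 225*a - 20*z^3 + z^2*(60*a + 70) + z*(-25*a^2 - 165*a + 90)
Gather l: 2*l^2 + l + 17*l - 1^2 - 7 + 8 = 2*l^2 + 18*l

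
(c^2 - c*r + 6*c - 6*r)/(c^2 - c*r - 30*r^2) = (-c^2 + c*r - 6*c + 6*r)/(-c^2 + c*r + 30*r^2)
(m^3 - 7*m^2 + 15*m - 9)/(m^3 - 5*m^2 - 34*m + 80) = (m^3 - 7*m^2 + 15*m - 9)/(m^3 - 5*m^2 - 34*m + 80)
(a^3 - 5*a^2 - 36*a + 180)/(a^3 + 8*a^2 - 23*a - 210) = (a - 6)/(a + 7)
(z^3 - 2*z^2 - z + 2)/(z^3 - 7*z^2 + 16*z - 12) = (z^2 - 1)/(z^2 - 5*z + 6)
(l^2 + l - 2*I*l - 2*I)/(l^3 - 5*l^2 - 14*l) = (-l^2 - l + 2*I*l + 2*I)/(l*(-l^2 + 5*l + 14))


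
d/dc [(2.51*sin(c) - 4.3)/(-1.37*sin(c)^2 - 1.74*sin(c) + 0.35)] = (3.4387*sin(c)^2 - 11.782*sin(c) - 6.6035)*cos(c)/(1.8769*sin(c)^4 + 4.7676*sin(c)^3 + 2.0686*sin(c)^2 - 1.218*sin(c) + 0.1225)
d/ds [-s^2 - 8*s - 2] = -2*s - 8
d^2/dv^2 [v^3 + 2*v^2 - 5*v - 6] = 6*v + 4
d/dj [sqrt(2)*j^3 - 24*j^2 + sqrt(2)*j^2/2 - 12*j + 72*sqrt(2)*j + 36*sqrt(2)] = 3*sqrt(2)*j^2 - 48*j + sqrt(2)*j - 12 + 72*sqrt(2)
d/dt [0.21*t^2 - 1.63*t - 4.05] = 0.42*t - 1.63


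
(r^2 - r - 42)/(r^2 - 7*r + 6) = (r^2 - r - 42)/(r^2 - 7*r + 6)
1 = 1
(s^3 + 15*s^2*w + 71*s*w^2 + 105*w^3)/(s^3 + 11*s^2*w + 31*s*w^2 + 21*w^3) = (s + 5*w)/(s + w)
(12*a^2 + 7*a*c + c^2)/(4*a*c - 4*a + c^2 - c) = (3*a + c)/(c - 1)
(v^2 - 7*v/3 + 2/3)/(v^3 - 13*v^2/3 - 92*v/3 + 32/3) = (v - 2)/(v^2 - 4*v - 32)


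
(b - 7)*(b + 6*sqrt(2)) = b^2 - 7*b + 6*sqrt(2)*b - 42*sqrt(2)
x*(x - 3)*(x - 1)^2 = x^4 - 5*x^3 + 7*x^2 - 3*x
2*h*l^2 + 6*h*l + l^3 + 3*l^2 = l*(2*h + l)*(l + 3)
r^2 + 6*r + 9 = (r + 3)^2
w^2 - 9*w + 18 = (w - 6)*(w - 3)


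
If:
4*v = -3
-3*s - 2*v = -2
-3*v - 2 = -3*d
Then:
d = -1/12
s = 7/6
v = -3/4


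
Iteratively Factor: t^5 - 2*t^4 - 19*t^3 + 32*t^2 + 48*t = (t + 4)*(t^4 - 6*t^3 + 5*t^2 + 12*t) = (t - 3)*(t + 4)*(t^3 - 3*t^2 - 4*t) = (t - 3)*(t + 1)*(t + 4)*(t^2 - 4*t) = (t - 4)*(t - 3)*(t + 1)*(t + 4)*(t)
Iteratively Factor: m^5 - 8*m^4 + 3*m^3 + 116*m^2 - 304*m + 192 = (m - 3)*(m^4 - 5*m^3 - 12*m^2 + 80*m - 64) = (m - 4)*(m - 3)*(m^3 - m^2 - 16*m + 16) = (m - 4)^2*(m - 3)*(m^2 + 3*m - 4) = (m - 4)^2*(m - 3)*(m - 1)*(m + 4)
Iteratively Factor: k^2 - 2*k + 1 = (k - 1)*(k - 1)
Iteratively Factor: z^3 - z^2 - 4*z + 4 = (z - 2)*(z^2 + z - 2) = (z - 2)*(z - 1)*(z + 2)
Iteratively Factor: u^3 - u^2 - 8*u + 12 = (u + 3)*(u^2 - 4*u + 4) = (u - 2)*(u + 3)*(u - 2)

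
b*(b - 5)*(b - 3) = b^3 - 8*b^2 + 15*b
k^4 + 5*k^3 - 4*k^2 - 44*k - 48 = (k - 3)*(k + 2)^2*(k + 4)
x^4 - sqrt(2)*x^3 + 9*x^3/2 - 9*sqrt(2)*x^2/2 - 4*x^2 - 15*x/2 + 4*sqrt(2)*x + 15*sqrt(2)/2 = (x - 3/2)*(x + 1)*(x + 5)*(x - sqrt(2))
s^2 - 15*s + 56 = (s - 8)*(s - 7)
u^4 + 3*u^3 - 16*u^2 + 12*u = u*(u - 2)*(u - 1)*(u + 6)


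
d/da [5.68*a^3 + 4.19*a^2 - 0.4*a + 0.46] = 17.04*a^2 + 8.38*a - 0.4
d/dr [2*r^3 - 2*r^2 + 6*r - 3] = 6*r^2 - 4*r + 6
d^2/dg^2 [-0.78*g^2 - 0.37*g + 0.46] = -1.56000000000000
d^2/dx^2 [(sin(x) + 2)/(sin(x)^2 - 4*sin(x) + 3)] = (-9*(1 - cos(2*x))^2/4 + 53*sin(x)/4 + 13*sin(3*x)/4 - 39*cos(2*x)/2 + cos(4*x) - 115/2)/((sin(x) - 3)^3*(sin(x) - 1)^2)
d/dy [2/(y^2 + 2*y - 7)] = 4*(-y - 1)/(y^2 + 2*y - 7)^2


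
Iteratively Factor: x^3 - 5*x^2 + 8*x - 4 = (x - 2)*(x^2 - 3*x + 2) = (x - 2)^2*(x - 1)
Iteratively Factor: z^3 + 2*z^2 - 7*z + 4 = (z + 4)*(z^2 - 2*z + 1) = (z - 1)*(z + 4)*(z - 1)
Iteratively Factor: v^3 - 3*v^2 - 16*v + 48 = (v - 4)*(v^2 + v - 12) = (v - 4)*(v - 3)*(v + 4)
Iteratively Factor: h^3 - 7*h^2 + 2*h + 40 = (h - 5)*(h^2 - 2*h - 8) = (h - 5)*(h + 2)*(h - 4)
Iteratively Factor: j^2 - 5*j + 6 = (j - 2)*(j - 3)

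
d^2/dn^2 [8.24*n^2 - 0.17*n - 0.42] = 16.4800000000000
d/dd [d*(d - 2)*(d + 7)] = 3*d^2 + 10*d - 14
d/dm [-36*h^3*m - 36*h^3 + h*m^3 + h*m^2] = h*(-36*h^2 + 3*m^2 + 2*m)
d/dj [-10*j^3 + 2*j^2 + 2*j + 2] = -30*j^2 + 4*j + 2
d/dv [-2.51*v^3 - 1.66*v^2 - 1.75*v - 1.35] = -7.53*v^2 - 3.32*v - 1.75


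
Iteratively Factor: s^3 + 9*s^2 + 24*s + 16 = (s + 4)*(s^2 + 5*s + 4) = (s + 1)*(s + 4)*(s + 4)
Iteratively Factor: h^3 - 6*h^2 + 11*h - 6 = (h - 2)*(h^2 - 4*h + 3) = (h - 2)*(h - 1)*(h - 3)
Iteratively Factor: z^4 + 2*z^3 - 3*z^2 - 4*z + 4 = (z + 2)*(z^3 - 3*z + 2) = (z - 1)*(z + 2)*(z^2 + z - 2) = (z - 1)^2*(z + 2)*(z + 2)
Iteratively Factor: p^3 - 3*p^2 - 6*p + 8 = (p - 1)*(p^2 - 2*p - 8) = (p - 1)*(p + 2)*(p - 4)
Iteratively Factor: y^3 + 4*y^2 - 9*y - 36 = (y - 3)*(y^2 + 7*y + 12) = (y - 3)*(y + 4)*(y + 3)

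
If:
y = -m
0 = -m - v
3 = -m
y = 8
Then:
No Solution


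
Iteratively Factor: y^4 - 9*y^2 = (y)*(y^3 - 9*y) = y*(y - 3)*(y^2 + 3*y) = y^2*(y - 3)*(y + 3)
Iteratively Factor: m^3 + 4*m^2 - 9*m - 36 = (m - 3)*(m^2 + 7*m + 12) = (m - 3)*(m + 3)*(m + 4)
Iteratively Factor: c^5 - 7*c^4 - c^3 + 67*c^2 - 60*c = (c - 4)*(c^4 - 3*c^3 - 13*c^2 + 15*c) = (c - 4)*(c + 3)*(c^3 - 6*c^2 + 5*c) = (c - 5)*(c - 4)*(c + 3)*(c^2 - c) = (c - 5)*(c - 4)*(c - 1)*(c + 3)*(c)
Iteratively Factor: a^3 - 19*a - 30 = (a - 5)*(a^2 + 5*a + 6) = (a - 5)*(a + 2)*(a + 3)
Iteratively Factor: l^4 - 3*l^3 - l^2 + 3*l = (l - 1)*(l^3 - 2*l^2 - 3*l) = (l - 3)*(l - 1)*(l^2 + l) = (l - 3)*(l - 1)*(l + 1)*(l)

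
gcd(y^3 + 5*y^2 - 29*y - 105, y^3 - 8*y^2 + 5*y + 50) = y - 5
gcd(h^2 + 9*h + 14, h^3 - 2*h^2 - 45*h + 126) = h + 7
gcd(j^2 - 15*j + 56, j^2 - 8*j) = j - 8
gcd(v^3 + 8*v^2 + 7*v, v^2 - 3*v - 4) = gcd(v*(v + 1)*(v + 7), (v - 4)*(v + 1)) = v + 1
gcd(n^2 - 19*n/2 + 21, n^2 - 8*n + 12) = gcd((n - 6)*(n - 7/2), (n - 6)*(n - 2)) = n - 6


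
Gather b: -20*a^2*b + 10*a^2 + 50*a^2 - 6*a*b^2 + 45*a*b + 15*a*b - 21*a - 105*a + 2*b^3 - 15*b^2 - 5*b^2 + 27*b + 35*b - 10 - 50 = 60*a^2 - 126*a + 2*b^3 + b^2*(-6*a - 20) + b*(-20*a^2 + 60*a + 62) - 60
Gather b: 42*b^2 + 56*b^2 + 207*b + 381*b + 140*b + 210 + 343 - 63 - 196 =98*b^2 + 728*b + 294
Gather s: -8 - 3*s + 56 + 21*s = 18*s + 48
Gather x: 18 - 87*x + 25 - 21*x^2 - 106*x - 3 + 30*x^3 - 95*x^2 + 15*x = 30*x^3 - 116*x^2 - 178*x + 40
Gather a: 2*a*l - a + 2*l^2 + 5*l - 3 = a*(2*l - 1) + 2*l^2 + 5*l - 3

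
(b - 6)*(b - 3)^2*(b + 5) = b^4 - 7*b^3 - 15*b^2 + 171*b - 270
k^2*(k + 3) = k^3 + 3*k^2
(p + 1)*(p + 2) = p^2 + 3*p + 2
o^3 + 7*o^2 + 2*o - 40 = (o - 2)*(o + 4)*(o + 5)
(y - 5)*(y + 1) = y^2 - 4*y - 5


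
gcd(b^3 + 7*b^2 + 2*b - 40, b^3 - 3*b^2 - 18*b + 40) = b^2 + 2*b - 8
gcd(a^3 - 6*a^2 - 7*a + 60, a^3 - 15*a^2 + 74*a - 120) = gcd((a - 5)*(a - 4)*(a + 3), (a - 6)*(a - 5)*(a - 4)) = a^2 - 9*a + 20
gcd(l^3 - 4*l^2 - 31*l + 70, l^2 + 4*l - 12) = l - 2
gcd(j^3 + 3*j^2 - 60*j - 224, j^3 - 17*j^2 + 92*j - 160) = j - 8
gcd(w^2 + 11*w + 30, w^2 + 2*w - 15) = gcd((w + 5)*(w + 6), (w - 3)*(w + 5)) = w + 5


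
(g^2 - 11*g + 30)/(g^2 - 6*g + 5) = (g - 6)/(g - 1)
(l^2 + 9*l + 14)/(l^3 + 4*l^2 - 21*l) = (l + 2)/(l*(l - 3))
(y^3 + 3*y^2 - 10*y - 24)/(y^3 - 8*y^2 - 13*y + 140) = (y^2 - y - 6)/(y^2 - 12*y + 35)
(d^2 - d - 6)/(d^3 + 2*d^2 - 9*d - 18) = 1/(d + 3)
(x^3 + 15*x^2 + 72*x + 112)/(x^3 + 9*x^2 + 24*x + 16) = (x + 7)/(x + 1)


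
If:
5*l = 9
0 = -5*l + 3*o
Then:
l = 9/5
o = 3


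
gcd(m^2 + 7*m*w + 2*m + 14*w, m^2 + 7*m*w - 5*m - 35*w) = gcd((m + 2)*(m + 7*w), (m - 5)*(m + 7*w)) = m + 7*w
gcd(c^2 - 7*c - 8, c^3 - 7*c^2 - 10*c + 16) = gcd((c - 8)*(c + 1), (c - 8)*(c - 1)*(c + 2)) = c - 8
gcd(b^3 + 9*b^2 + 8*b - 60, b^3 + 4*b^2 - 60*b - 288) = b + 6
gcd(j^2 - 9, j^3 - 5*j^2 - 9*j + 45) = j^2 - 9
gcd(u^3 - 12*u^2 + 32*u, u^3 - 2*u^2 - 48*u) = u^2 - 8*u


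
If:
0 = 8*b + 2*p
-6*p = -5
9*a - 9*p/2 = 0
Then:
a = 5/12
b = -5/24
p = 5/6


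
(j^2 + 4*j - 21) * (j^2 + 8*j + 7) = j^4 + 12*j^3 + 18*j^2 - 140*j - 147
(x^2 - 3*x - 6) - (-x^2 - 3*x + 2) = 2*x^2 - 8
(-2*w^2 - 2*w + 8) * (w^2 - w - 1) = -2*w^4 + 12*w^2 - 6*w - 8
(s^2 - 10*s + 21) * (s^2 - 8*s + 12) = s^4 - 18*s^3 + 113*s^2 - 288*s + 252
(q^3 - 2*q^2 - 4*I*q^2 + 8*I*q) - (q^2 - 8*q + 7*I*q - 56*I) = q^3 - 3*q^2 - 4*I*q^2 + 8*q + I*q + 56*I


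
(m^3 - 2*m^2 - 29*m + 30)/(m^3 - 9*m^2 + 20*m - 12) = (m + 5)/(m - 2)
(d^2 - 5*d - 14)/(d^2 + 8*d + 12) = (d - 7)/(d + 6)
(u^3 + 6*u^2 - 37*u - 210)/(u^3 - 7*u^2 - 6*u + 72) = (u^2 + 12*u + 35)/(u^2 - u - 12)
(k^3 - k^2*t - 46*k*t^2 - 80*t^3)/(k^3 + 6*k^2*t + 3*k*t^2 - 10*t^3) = (-k + 8*t)/(-k + t)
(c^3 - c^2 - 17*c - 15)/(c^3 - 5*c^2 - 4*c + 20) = (c^2 + 4*c + 3)/(c^2 - 4)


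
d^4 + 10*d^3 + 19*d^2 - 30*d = d*(d - 1)*(d + 5)*(d + 6)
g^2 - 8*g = g*(g - 8)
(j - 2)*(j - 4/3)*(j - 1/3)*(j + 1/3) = j^4 - 10*j^3/3 + 23*j^2/9 + 10*j/27 - 8/27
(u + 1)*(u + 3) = u^2 + 4*u + 3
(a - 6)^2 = a^2 - 12*a + 36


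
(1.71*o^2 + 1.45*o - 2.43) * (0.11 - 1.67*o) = -2.8557*o^3 - 2.2334*o^2 + 4.2176*o - 0.2673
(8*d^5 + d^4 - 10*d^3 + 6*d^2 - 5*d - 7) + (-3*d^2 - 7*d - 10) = 8*d^5 + d^4 - 10*d^3 + 3*d^2 - 12*d - 17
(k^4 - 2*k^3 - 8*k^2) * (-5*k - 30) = -5*k^5 - 20*k^4 + 100*k^3 + 240*k^2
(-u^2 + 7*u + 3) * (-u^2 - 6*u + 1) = u^4 - u^3 - 46*u^2 - 11*u + 3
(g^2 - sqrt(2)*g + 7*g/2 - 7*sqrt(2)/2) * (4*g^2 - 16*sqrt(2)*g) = 4*g^4 - 20*sqrt(2)*g^3 + 14*g^3 - 70*sqrt(2)*g^2 + 32*g^2 + 112*g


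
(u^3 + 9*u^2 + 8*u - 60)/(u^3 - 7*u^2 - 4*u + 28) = (u^2 + 11*u + 30)/(u^2 - 5*u - 14)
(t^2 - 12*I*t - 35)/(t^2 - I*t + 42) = (t - 5*I)/(t + 6*I)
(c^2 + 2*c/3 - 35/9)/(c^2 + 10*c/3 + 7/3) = (c - 5/3)/(c + 1)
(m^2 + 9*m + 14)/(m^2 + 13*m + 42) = (m + 2)/(m + 6)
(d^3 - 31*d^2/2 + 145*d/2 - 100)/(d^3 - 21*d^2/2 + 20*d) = (d - 5)/d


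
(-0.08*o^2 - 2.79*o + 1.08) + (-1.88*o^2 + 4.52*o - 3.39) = -1.96*o^2 + 1.73*o - 2.31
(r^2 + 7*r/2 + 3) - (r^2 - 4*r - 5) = 15*r/2 + 8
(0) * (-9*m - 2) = 0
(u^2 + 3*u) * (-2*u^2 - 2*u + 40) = -2*u^4 - 8*u^3 + 34*u^2 + 120*u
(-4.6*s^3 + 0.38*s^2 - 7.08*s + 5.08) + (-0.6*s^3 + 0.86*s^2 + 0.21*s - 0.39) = -5.2*s^3 + 1.24*s^2 - 6.87*s + 4.69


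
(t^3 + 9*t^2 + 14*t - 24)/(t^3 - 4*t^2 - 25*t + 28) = (t + 6)/(t - 7)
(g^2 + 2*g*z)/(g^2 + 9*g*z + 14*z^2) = g/(g + 7*z)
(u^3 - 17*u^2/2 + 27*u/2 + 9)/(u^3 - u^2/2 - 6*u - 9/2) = (2*u^2 - 11*u - 6)/(2*u^2 + 5*u + 3)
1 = 1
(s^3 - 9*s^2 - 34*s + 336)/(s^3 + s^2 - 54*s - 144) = (s - 7)/(s + 3)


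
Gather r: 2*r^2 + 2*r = 2*r^2 + 2*r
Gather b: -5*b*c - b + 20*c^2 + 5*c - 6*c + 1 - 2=b*(-5*c - 1) + 20*c^2 - c - 1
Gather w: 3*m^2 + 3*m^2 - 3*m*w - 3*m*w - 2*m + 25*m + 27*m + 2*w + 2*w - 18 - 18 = 6*m^2 + 50*m + w*(4 - 6*m) - 36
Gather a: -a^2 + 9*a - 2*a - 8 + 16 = -a^2 + 7*a + 8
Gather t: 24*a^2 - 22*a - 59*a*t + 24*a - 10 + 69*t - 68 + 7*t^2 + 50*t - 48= 24*a^2 + 2*a + 7*t^2 + t*(119 - 59*a) - 126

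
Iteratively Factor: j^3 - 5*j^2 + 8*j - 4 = (j - 2)*(j^2 - 3*j + 2) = (j - 2)^2*(j - 1)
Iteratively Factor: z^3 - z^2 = (z)*(z^2 - z) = z^2*(z - 1)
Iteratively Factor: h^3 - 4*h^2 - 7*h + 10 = (h - 1)*(h^2 - 3*h - 10) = (h - 1)*(h + 2)*(h - 5)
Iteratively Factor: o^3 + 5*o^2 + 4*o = (o)*(o^2 + 5*o + 4) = o*(o + 4)*(o + 1)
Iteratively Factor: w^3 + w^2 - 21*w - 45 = (w + 3)*(w^2 - 2*w - 15) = (w - 5)*(w + 3)*(w + 3)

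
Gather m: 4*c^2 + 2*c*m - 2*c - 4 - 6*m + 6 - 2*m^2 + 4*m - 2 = 4*c^2 - 2*c - 2*m^2 + m*(2*c - 2)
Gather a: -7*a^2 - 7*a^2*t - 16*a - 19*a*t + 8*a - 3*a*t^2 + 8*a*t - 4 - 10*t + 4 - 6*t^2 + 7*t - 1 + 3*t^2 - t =a^2*(-7*t - 7) + a*(-3*t^2 - 11*t - 8) - 3*t^2 - 4*t - 1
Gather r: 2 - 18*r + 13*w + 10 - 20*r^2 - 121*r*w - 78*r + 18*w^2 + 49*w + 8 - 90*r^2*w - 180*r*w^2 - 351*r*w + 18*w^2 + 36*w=r^2*(-90*w - 20) + r*(-180*w^2 - 472*w - 96) + 36*w^2 + 98*w + 20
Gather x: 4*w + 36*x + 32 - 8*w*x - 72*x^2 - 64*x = 4*w - 72*x^2 + x*(-8*w - 28) + 32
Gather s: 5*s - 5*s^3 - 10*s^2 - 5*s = -5*s^3 - 10*s^2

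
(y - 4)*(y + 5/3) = y^2 - 7*y/3 - 20/3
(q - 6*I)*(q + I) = q^2 - 5*I*q + 6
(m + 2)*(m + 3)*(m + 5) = m^3 + 10*m^2 + 31*m + 30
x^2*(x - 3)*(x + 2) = x^4 - x^3 - 6*x^2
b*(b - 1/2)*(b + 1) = b^3 + b^2/2 - b/2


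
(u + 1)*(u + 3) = u^2 + 4*u + 3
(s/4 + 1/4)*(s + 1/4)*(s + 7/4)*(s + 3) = s^4/4 + 3*s^3/2 + 183*s^2/64 + 31*s/16 + 21/64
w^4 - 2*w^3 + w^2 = w^2*(w - 1)^2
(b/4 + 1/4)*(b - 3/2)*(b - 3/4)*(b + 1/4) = b^4/4 - b^3/4 - 23*b^2/64 + 27*b/128 + 9/128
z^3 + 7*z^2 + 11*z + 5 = (z + 1)^2*(z + 5)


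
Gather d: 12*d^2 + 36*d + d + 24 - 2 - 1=12*d^2 + 37*d + 21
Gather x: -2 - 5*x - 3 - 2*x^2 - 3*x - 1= -2*x^2 - 8*x - 6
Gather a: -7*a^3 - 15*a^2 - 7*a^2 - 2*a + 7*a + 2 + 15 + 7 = -7*a^3 - 22*a^2 + 5*a + 24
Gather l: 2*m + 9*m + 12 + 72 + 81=11*m + 165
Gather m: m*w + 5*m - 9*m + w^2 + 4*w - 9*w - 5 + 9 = m*(w - 4) + w^2 - 5*w + 4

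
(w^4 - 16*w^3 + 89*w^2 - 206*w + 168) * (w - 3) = w^5 - 19*w^4 + 137*w^3 - 473*w^2 + 786*w - 504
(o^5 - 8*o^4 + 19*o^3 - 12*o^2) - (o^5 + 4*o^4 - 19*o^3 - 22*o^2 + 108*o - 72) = -12*o^4 + 38*o^3 + 10*o^2 - 108*o + 72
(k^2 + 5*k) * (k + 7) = k^3 + 12*k^2 + 35*k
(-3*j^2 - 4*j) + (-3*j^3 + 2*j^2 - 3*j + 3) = -3*j^3 - j^2 - 7*j + 3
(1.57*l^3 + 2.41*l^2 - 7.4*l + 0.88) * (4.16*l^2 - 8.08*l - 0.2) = 6.5312*l^5 - 2.66*l^4 - 50.5708*l^3 + 62.9708*l^2 - 5.6304*l - 0.176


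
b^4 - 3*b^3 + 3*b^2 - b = b*(b - 1)^3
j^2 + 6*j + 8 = (j + 2)*(j + 4)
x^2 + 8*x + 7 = (x + 1)*(x + 7)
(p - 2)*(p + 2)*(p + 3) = p^3 + 3*p^2 - 4*p - 12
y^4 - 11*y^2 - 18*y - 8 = (y - 4)*(y + 1)^2*(y + 2)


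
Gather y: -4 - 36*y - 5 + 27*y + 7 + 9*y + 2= 0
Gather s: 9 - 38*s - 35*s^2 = -35*s^2 - 38*s + 9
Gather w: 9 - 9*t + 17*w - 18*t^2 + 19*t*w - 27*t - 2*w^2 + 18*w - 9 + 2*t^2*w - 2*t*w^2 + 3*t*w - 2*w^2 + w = -18*t^2 - 36*t + w^2*(-2*t - 4) + w*(2*t^2 + 22*t + 36)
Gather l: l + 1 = l + 1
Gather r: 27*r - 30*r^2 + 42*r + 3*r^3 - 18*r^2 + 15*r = 3*r^3 - 48*r^2 + 84*r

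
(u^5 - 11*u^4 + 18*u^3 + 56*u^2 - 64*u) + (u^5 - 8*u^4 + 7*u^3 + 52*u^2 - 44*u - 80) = 2*u^5 - 19*u^4 + 25*u^3 + 108*u^2 - 108*u - 80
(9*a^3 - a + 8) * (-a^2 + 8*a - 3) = -9*a^5 + 72*a^4 - 26*a^3 - 16*a^2 + 67*a - 24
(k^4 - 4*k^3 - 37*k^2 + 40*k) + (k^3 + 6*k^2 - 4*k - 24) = k^4 - 3*k^3 - 31*k^2 + 36*k - 24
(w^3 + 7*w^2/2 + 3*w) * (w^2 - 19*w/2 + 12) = w^5 - 6*w^4 - 73*w^3/4 + 27*w^2/2 + 36*w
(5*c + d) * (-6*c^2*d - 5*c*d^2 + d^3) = -30*c^3*d - 31*c^2*d^2 + d^4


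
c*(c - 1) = c^2 - c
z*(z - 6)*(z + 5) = z^3 - z^2 - 30*z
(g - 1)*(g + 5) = g^2 + 4*g - 5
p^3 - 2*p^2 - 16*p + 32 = (p - 4)*(p - 2)*(p + 4)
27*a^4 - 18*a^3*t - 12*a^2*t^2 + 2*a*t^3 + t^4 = (-3*a + t)*(-a + t)*(3*a + t)^2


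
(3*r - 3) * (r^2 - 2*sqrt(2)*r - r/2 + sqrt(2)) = 3*r^3 - 6*sqrt(2)*r^2 - 9*r^2/2 + 3*r/2 + 9*sqrt(2)*r - 3*sqrt(2)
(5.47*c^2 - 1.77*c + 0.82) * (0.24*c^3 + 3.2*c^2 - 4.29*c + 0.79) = 1.3128*c^5 + 17.0792*c^4 - 28.9335*c^3 + 14.5386*c^2 - 4.9161*c + 0.6478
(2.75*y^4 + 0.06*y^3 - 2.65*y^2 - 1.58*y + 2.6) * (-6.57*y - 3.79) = -18.0675*y^5 - 10.8167*y^4 + 17.1831*y^3 + 20.4241*y^2 - 11.0938*y - 9.854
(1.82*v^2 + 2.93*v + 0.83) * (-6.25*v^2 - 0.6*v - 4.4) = -11.375*v^4 - 19.4045*v^3 - 14.9535*v^2 - 13.39*v - 3.652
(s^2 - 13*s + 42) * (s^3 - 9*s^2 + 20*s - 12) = s^5 - 22*s^4 + 179*s^3 - 650*s^2 + 996*s - 504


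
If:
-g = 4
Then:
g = -4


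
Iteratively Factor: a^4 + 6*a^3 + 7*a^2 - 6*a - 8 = (a - 1)*(a^3 + 7*a^2 + 14*a + 8) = (a - 1)*(a + 4)*(a^2 + 3*a + 2) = (a - 1)*(a + 2)*(a + 4)*(a + 1)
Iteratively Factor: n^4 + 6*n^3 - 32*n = (n + 4)*(n^3 + 2*n^2 - 8*n) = (n - 2)*(n + 4)*(n^2 + 4*n) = n*(n - 2)*(n + 4)*(n + 4)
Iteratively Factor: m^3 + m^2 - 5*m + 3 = (m - 1)*(m^2 + 2*m - 3) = (m - 1)^2*(m + 3)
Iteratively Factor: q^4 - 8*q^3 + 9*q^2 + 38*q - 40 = (q - 1)*(q^3 - 7*q^2 + 2*q + 40) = (q - 5)*(q - 1)*(q^2 - 2*q - 8) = (q - 5)*(q - 4)*(q - 1)*(q + 2)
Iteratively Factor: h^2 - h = (h - 1)*(h)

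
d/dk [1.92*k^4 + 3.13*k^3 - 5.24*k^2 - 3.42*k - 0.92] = 7.68*k^3 + 9.39*k^2 - 10.48*k - 3.42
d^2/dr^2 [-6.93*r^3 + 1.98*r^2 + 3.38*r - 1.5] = 3.96 - 41.58*r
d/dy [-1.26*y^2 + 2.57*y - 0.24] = 2.57 - 2.52*y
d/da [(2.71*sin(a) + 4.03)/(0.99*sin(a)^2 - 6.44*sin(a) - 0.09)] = (-2.6829*sin(a)^2 - 7.9794*sin(a) + 25.7093)*cos(a)/(0.9801*sin(a)^4 - 12.7512*sin(a)^3 + 41.2954*sin(a)^2 + 1.1592*sin(a) + 0.0081)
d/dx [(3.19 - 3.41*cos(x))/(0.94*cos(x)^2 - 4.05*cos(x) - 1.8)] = (-3.2054*cos(x)^2 + 5.9972*cos(x) - 19.0575)*sin(x)/(0.8836*cos(x)^4 - 7.614*cos(x)^3 + 13.0185*cos(x)^2 + 14.58*cos(x) + 3.24)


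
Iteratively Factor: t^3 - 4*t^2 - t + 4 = (t + 1)*(t^2 - 5*t + 4) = (t - 4)*(t + 1)*(t - 1)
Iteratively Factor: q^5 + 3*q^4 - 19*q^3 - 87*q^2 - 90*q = (q + 3)*(q^4 - 19*q^2 - 30*q) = (q + 2)*(q + 3)*(q^3 - 2*q^2 - 15*q) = (q + 2)*(q + 3)^2*(q^2 - 5*q) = (q - 5)*(q + 2)*(q + 3)^2*(q)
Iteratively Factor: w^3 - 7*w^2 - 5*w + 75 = (w + 3)*(w^2 - 10*w + 25) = (w - 5)*(w + 3)*(w - 5)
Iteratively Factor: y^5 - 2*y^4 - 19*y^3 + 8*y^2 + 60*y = (y + 3)*(y^4 - 5*y^3 - 4*y^2 + 20*y) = (y + 2)*(y + 3)*(y^3 - 7*y^2 + 10*y) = y*(y + 2)*(y + 3)*(y^2 - 7*y + 10) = y*(y - 2)*(y + 2)*(y + 3)*(y - 5)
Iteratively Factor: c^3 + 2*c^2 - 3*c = (c)*(c^2 + 2*c - 3) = c*(c - 1)*(c + 3)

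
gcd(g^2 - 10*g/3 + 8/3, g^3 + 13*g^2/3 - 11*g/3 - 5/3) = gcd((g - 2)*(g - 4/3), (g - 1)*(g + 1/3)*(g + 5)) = 1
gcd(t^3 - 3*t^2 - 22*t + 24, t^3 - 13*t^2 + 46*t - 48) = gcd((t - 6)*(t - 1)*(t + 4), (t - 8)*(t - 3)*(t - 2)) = 1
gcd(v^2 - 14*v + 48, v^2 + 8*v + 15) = 1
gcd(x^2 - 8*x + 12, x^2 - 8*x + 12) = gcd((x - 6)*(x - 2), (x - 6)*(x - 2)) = x^2 - 8*x + 12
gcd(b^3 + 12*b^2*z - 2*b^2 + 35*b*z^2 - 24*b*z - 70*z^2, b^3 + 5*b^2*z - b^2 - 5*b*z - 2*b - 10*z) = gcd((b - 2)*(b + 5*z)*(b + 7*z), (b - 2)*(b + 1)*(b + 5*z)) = b^2 + 5*b*z - 2*b - 10*z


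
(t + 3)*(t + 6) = t^2 + 9*t + 18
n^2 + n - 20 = (n - 4)*(n + 5)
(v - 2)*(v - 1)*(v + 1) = v^3 - 2*v^2 - v + 2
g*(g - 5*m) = g^2 - 5*g*m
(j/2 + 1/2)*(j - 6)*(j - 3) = j^3/2 - 4*j^2 + 9*j/2 + 9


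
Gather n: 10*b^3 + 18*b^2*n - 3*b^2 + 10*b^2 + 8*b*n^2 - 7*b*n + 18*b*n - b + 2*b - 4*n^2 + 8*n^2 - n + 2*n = 10*b^3 + 7*b^2 + b + n^2*(8*b + 4) + n*(18*b^2 + 11*b + 1)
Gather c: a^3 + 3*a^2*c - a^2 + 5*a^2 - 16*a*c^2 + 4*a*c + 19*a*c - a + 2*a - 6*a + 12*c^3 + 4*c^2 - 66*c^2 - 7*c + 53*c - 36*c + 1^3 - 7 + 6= a^3 + 4*a^2 - 5*a + 12*c^3 + c^2*(-16*a - 62) + c*(3*a^2 + 23*a + 10)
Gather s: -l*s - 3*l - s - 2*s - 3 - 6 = -3*l + s*(-l - 3) - 9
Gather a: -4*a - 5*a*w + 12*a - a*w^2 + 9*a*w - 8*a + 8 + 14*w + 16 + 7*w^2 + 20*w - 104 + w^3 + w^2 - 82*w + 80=a*(-w^2 + 4*w) + w^3 + 8*w^2 - 48*w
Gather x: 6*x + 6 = 6*x + 6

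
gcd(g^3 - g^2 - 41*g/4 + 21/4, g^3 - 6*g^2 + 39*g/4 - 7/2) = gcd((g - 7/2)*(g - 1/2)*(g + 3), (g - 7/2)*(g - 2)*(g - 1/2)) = g^2 - 4*g + 7/4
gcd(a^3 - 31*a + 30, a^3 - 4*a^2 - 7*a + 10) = a^2 - 6*a + 5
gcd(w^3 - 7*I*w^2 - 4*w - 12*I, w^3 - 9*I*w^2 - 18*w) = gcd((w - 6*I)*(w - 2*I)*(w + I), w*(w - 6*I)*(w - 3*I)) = w - 6*I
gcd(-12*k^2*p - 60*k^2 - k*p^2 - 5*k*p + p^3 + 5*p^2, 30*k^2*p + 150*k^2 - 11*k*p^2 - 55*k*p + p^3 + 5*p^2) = p + 5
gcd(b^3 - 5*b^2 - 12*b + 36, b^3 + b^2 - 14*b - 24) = b + 3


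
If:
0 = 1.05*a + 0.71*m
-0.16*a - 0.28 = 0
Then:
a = -1.75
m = 2.59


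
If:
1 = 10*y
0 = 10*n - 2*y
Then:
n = 1/50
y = 1/10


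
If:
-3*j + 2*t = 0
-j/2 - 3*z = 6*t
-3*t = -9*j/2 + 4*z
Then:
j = 0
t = 0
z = 0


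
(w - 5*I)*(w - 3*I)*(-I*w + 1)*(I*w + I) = w^4 + w^3 - 7*I*w^3 - 7*w^2 - 7*I*w^2 - 7*w - 15*I*w - 15*I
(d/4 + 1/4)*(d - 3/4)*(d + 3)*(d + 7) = d^4/4 + 41*d^3/16 + 91*d^2/16 - 9*d/16 - 63/16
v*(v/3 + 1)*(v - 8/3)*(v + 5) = v^4/3 + 16*v^3/9 - 19*v^2/9 - 40*v/3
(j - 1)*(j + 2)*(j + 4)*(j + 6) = j^4 + 11*j^3 + 32*j^2 + 4*j - 48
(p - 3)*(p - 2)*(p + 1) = p^3 - 4*p^2 + p + 6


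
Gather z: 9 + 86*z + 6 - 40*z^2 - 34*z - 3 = -40*z^2 + 52*z + 12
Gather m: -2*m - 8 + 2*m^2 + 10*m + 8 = 2*m^2 + 8*m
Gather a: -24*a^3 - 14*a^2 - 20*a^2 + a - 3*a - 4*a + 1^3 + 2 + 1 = -24*a^3 - 34*a^2 - 6*a + 4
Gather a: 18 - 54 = -36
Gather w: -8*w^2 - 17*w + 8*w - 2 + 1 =-8*w^2 - 9*w - 1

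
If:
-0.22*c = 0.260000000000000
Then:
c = -1.18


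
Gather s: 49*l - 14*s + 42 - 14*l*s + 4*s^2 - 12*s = 49*l + 4*s^2 + s*(-14*l - 26) + 42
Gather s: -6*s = -6*s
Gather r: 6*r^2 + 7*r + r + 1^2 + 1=6*r^2 + 8*r + 2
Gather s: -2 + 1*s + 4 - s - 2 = 0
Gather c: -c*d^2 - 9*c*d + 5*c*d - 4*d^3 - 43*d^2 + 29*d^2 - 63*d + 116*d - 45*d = c*(-d^2 - 4*d) - 4*d^3 - 14*d^2 + 8*d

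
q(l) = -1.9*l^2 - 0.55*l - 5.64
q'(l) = -3.8*l - 0.55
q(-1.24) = -7.88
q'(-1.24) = 4.16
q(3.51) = -30.98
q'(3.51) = -13.89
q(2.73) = -21.30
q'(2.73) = -10.92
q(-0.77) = -6.34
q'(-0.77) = 2.38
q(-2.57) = -16.78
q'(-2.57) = 9.22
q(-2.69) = -17.91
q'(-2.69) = 9.67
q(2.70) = -20.98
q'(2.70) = -10.81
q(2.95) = -23.80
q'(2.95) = -11.76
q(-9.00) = -154.59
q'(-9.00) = 33.65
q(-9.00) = -154.59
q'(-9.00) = 33.65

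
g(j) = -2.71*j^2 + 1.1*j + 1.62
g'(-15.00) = 82.40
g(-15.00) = -624.63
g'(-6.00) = 33.62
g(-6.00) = -102.54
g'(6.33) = -33.21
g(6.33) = -100.00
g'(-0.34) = 2.94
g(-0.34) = 0.93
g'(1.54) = -7.25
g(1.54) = -3.11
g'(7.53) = -39.71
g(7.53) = -143.76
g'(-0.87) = 5.82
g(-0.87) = -1.39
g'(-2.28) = 13.46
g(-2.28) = -14.98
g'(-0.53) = 3.97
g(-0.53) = 0.28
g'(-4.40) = 24.95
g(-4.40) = -55.69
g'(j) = 1.1 - 5.42*j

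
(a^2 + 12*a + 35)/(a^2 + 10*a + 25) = (a + 7)/(a + 5)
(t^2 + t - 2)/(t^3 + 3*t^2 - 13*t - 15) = (t^2 + t - 2)/(t^3 + 3*t^2 - 13*t - 15)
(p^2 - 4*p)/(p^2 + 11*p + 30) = p*(p - 4)/(p^2 + 11*p + 30)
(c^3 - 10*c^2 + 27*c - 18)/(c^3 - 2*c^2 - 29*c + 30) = (c - 3)/(c + 5)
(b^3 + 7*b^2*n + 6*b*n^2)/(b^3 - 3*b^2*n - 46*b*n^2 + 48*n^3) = b*(b + n)/(b^2 - 9*b*n + 8*n^2)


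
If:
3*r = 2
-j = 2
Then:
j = -2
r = 2/3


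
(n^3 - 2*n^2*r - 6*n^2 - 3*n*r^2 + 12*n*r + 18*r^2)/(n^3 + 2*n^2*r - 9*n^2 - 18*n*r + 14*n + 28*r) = (n^3 - 2*n^2*r - 6*n^2 - 3*n*r^2 + 12*n*r + 18*r^2)/(n^3 + 2*n^2*r - 9*n^2 - 18*n*r + 14*n + 28*r)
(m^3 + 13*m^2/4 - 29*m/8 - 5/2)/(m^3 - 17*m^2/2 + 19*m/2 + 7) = (m^2 + 11*m/4 - 5)/(m^2 - 9*m + 14)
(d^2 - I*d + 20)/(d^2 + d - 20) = (d^2 - I*d + 20)/(d^2 + d - 20)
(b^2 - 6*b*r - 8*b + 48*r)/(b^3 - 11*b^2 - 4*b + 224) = (b - 6*r)/(b^2 - 3*b - 28)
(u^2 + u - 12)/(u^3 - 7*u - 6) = (u + 4)/(u^2 + 3*u + 2)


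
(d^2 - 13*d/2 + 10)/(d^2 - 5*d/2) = (d - 4)/d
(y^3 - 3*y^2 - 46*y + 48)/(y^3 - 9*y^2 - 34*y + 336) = (y - 1)/(y - 7)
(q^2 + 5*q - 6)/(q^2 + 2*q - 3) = (q + 6)/(q + 3)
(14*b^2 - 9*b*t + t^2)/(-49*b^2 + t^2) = (-2*b + t)/(7*b + t)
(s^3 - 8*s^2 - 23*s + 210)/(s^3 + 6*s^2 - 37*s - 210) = (s - 7)/(s + 7)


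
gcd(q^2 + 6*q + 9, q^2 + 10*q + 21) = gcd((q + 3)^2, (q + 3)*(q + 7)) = q + 3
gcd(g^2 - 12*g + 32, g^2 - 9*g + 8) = g - 8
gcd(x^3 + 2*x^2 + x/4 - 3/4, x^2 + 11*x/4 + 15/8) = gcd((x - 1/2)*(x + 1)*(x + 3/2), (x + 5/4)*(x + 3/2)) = x + 3/2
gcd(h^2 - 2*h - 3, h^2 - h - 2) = h + 1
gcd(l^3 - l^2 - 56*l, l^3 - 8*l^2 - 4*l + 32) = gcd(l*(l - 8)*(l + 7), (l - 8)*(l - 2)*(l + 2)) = l - 8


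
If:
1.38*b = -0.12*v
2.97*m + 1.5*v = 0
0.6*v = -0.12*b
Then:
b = 0.00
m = 0.00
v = 0.00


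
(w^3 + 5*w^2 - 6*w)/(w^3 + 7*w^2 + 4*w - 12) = w/(w + 2)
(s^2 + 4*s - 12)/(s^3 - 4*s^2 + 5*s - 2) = (s + 6)/(s^2 - 2*s + 1)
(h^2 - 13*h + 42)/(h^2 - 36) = (h - 7)/(h + 6)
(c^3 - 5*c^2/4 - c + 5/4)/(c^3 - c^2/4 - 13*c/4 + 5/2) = (c + 1)/(c + 2)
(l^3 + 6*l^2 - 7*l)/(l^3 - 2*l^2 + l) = (l + 7)/(l - 1)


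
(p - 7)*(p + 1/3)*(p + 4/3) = p^3 - 16*p^2/3 - 101*p/9 - 28/9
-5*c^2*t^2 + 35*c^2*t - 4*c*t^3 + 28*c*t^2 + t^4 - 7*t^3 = t*(-5*c + t)*(c + t)*(t - 7)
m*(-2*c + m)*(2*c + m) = -4*c^2*m + m^3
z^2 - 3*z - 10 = (z - 5)*(z + 2)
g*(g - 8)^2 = g^3 - 16*g^2 + 64*g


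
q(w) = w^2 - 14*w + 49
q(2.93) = 16.56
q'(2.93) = -8.14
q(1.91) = 25.91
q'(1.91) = -10.18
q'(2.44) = -9.12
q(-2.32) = 86.86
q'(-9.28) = -32.56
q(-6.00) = 169.00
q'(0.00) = -14.00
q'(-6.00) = -26.00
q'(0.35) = -13.30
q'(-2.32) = -18.64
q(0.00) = 49.00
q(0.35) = 44.22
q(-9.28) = 265.04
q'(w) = 2*w - 14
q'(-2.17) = -18.34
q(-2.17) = 84.09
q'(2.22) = -9.56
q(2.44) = 20.79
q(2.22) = 22.85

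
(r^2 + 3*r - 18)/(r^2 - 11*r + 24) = (r + 6)/(r - 8)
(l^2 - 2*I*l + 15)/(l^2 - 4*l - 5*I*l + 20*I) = (l + 3*I)/(l - 4)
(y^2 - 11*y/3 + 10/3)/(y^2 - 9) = (3*y^2 - 11*y + 10)/(3*(y^2 - 9))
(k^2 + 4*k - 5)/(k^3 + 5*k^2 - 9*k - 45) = (k - 1)/(k^2 - 9)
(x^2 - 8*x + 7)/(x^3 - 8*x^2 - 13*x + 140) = (x - 1)/(x^2 - x - 20)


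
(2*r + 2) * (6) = 12*r + 12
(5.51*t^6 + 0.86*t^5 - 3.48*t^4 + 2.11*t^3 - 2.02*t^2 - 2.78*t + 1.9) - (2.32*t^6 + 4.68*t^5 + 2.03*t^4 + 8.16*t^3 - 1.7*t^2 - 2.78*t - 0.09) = 3.19*t^6 - 3.82*t^5 - 5.51*t^4 - 6.05*t^3 - 0.32*t^2 + 1.99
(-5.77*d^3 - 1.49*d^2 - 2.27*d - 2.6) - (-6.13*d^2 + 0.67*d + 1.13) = -5.77*d^3 + 4.64*d^2 - 2.94*d - 3.73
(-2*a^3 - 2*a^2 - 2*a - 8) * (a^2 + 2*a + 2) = -2*a^5 - 6*a^4 - 10*a^3 - 16*a^2 - 20*a - 16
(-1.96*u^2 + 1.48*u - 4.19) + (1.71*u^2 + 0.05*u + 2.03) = -0.25*u^2 + 1.53*u - 2.16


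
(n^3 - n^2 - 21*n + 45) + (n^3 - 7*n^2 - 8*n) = 2*n^3 - 8*n^2 - 29*n + 45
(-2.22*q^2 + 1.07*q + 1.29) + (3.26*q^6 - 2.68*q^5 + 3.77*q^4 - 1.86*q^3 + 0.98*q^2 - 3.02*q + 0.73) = 3.26*q^6 - 2.68*q^5 + 3.77*q^4 - 1.86*q^3 - 1.24*q^2 - 1.95*q + 2.02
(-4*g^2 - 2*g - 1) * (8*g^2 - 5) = -32*g^4 - 16*g^3 + 12*g^2 + 10*g + 5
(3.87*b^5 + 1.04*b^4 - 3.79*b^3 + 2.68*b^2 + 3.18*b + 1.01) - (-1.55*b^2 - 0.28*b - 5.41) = 3.87*b^5 + 1.04*b^4 - 3.79*b^3 + 4.23*b^2 + 3.46*b + 6.42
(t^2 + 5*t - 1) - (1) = t^2 + 5*t - 2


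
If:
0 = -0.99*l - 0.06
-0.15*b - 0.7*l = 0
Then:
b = 0.28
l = -0.06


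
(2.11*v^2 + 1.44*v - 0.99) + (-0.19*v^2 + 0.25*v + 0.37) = 1.92*v^2 + 1.69*v - 0.62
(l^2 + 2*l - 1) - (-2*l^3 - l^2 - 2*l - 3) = 2*l^3 + 2*l^2 + 4*l + 2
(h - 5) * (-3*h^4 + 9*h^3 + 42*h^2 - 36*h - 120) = -3*h^5 + 24*h^4 - 3*h^3 - 246*h^2 + 60*h + 600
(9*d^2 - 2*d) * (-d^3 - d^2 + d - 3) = -9*d^5 - 7*d^4 + 11*d^3 - 29*d^2 + 6*d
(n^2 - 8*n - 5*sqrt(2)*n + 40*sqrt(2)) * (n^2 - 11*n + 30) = n^4 - 19*n^3 - 5*sqrt(2)*n^3 + 118*n^2 + 95*sqrt(2)*n^2 - 590*sqrt(2)*n - 240*n + 1200*sqrt(2)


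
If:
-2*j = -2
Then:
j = 1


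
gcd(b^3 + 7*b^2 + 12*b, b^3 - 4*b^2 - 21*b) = b^2 + 3*b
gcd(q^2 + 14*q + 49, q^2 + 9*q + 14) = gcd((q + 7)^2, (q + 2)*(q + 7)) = q + 7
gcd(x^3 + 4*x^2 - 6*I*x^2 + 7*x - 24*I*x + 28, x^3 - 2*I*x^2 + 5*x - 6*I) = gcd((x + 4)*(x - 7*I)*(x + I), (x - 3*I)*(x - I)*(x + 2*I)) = 1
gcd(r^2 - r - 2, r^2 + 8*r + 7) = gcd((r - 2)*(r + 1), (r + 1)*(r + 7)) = r + 1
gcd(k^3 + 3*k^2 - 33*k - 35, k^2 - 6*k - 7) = k + 1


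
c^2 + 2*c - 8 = (c - 2)*(c + 4)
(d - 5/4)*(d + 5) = d^2 + 15*d/4 - 25/4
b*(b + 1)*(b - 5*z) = b^3 - 5*b^2*z + b^2 - 5*b*z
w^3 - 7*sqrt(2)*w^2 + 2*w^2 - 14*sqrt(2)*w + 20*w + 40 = (w + 2)*(w - 5*sqrt(2))*(w - 2*sqrt(2))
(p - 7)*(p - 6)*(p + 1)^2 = p^4 - 11*p^3 + 17*p^2 + 71*p + 42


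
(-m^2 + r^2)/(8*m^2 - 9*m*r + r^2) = (m + r)/(-8*m + r)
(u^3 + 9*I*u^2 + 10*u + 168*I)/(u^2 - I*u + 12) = (u^2 + 13*I*u - 42)/(u + 3*I)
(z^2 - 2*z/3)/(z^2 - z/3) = (3*z - 2)/(3*z - 1)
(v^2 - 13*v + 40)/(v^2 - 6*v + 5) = (v - 8)/(v - 1)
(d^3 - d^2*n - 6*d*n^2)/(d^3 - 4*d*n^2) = (d - 3*n)/(d - 2*n)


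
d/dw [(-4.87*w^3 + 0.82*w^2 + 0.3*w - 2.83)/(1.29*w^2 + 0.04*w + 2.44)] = (-6.2823*w^4 - 0.3896*w^3 - 36.0026*w^2 + 11.303*w + 0.8452)/(1.6641*w^4 + 0.1032*w^3 + 6.2968*w^2 + 0.1952*w + 5.9536)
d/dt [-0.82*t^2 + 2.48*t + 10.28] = 2.48 - 1.64*t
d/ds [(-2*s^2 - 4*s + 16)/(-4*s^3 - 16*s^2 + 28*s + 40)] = (-s^2 - 8*s - 19)/(2*(s^4 + 12*s^3 + 46*s^2 + 60*s + 25))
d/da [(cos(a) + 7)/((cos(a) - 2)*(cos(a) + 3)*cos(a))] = 2*(cos(a)^3 + 11*cos(a)^2 + 7*cos(a) - 21)*sin(a)/((cos(a) - 2)^2*(cos(a) + 3)^2*cos(a)^2)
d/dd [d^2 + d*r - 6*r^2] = 2*d + r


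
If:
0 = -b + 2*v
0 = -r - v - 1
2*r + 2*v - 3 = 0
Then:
No Solution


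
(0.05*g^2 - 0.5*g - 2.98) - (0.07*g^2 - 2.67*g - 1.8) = -0.02*g^2 + 2.17*g - 1.18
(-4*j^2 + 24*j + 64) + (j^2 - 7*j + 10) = -3*j^2 + 17*j + 74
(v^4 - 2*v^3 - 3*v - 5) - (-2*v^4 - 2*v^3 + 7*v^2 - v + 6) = 3*v^4 - 7*v^2 - 2*v - 11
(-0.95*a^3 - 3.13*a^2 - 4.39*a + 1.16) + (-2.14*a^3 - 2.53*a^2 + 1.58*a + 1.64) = -3.09*a^3 - 5.66*a^2 - 2.81*a + 2.8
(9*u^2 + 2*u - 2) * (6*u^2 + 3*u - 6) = 54*u^4 + 39*u^3 - 60*u^2 - 18*u + 12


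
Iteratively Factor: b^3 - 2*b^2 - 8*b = (b)*(b^2 - 2*b - 8) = b*(b - 4)*(b + 2)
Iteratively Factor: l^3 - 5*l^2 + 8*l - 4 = (l - 2)*(l^2 - 3*l + 2) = (l - 2)^2*(l - 1)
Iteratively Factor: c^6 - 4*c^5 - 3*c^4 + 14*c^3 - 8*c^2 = (c)*(c^5 - 4*c^4 - 3*c^3 + 14*c^2 - 8*c) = c*(c + 2)*(c^4 - 6*c^3 + 9*c^2 - 4*c) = c^2*(c + 2)*(c^3 - 6*c^2 + 9*c - 4) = c^2*(c - 4)*(c + 2)*(c^2 - 2*c + 1) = c^2*(c - 4)*(c - 1)*(c + 2)*(c - 1)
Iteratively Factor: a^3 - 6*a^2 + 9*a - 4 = (a - 1)*(a^2 - 5*a + 4) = (a - 4)*(a - 1)*(a - 1)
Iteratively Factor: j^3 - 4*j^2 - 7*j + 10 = (j - 1)*(j^2 - 3*j - 10) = (j - 5)*(j - 1)*(j + 2)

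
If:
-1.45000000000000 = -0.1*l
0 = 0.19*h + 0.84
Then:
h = -4.42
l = 14.50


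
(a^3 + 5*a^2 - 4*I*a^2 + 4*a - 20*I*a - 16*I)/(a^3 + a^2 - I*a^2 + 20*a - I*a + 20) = (a^2 + 4*a*(1 - I) - 16*I)/(a^2 - I*a + 20)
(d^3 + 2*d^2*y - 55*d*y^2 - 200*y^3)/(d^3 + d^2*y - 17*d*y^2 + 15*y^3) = (d^2 - 3*d*y - 40*y^2)/(d^2 - 4*d*y + 3*y^2)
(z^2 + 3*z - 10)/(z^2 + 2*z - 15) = (z - 2)/(z - 3)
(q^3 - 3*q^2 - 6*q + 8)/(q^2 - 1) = (q^2 - 2*q - 8)/(q + 1)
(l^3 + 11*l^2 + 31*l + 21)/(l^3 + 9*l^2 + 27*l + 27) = (l^2 + 8*l + 7)/(l^2 + 6*l + 9)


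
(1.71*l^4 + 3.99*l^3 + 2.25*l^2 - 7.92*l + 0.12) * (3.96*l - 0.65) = 6.7716*l^5 + 14.6889*l^4 + 6.3165*l^3 - 32.8257*l^2 + 5.6232*l - 0.078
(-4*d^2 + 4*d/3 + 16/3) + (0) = -4*d^2 + 4*d/3 + 16/3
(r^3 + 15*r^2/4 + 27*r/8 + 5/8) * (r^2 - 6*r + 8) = r^5 - 9*r^4/4 - 89*r^3/8 + 83*r^2/8 + 93*r/4 + 5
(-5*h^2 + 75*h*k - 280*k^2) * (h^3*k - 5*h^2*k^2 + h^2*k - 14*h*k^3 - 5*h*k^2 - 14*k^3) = -5*h^5*k + 100*h^4*k^2 - 5*h^4*k - 585*h^3*k^3 + 100*h^3*k^2 + 350*h^2*k^4 - 585*h^2*k^3 + 3920*h*k^5 + 350*h*k^4 + 3920*k^5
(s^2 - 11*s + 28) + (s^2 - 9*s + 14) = 2*s^2 - 20*s + 42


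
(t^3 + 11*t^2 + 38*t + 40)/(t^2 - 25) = (t^2 + 6*t + 8)/(t - 5)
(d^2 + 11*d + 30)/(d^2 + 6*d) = (d + 5)/d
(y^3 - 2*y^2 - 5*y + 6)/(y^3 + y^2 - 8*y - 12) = (y - 1)/(y + 2)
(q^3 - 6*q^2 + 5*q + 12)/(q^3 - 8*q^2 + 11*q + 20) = (q - 3)/(q - 5)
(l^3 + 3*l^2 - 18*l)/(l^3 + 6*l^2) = (l - 3)/l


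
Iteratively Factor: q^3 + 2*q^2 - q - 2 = (q + 2)*(q^2 - 1) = (q + 1)*(q + 2)*(q - 1)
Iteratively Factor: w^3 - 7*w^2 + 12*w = (w)*(w^2 - 7*w + 12) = w*(w - 3)*(w - 4)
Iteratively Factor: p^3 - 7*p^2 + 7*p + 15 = (p - 3)*(p^2 - 4*p - 5) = (p - 3)*(p + 1)*(p - 5)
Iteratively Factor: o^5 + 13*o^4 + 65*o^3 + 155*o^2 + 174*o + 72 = (o + 4)*(o^4 + 9*o^3 + 29*o^2 + 39*o + 18) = (o + 1)*(o + 4)*(o^3 + 8*o^2 + 21*o + 18) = (o + 1)*(o + 2)*(o + 4)*(o^2 + 6*o + 9) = (o + 1)*(o + 2)*(o + 3)*(o + 4)*(o + 3)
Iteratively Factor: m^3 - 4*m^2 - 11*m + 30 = (m - 5)*(m^2 + m - 6) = (m - 5)*(m - 2)*(m + 3)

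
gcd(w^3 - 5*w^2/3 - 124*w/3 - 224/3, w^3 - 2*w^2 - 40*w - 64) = w^2 - 4*w - 32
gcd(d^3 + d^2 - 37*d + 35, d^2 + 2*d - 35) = d^2 + 2*d - 35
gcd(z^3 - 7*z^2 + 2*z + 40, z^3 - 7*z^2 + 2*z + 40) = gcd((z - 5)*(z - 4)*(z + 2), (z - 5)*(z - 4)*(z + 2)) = z^3 - 7*z^2 + 2*z + 40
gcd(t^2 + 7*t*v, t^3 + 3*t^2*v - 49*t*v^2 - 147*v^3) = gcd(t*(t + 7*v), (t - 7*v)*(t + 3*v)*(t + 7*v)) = t + 7*v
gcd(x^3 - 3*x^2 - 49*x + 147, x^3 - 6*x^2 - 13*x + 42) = x - 7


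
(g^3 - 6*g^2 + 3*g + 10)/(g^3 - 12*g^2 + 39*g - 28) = (g^3 - 6*g^2 + 3*g + 10)/(g^3 - 12*g^2 + 39*g - 28)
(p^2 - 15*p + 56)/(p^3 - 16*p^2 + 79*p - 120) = (p - 7)/(p^2 - 8*p + 15)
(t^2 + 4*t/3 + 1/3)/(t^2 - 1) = (t + 1/3)/(t - 1)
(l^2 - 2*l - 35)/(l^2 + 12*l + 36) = (l^2 - 2*l - 35)/(l^2 + 12*l + 36)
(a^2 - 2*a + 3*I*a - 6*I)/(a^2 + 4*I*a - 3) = (a - 2)/(a + I)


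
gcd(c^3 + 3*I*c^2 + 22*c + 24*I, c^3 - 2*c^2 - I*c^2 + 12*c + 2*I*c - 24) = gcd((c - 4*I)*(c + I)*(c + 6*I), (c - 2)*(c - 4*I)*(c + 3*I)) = c - 4*I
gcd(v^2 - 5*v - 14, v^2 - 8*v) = 1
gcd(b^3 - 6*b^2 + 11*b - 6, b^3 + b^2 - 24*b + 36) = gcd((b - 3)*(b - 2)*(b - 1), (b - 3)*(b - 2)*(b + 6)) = b^2 - 5*b + 6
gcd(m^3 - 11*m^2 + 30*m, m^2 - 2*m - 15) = m - 5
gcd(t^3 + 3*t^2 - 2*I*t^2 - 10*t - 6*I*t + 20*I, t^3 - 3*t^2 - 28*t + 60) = t^2 + 3*t - 10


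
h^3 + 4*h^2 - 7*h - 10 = (h - 2)*(h + 1)*(h + 5)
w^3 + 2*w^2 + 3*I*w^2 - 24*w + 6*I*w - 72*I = (w - 4)*(w + 6)*(w + 3*I)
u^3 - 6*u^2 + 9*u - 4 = (u - 4)*(u - 1)^2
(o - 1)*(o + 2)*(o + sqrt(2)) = o^3 + o^2 + sqrt(2)*o^2 - 2*o + sqrt(2)*o - 2*sqrt(2)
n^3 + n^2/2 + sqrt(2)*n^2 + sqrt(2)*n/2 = n*(n + 1/2)*(n + sqrt(2))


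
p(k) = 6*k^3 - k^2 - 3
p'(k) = 18*k^2 - 2*k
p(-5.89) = -1263.71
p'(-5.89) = 636.24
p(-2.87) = -153.08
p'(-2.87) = 154.00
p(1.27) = 7.68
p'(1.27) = 26.49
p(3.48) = 237.75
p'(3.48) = 211.03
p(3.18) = 179.83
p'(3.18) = 175.66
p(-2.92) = -160.91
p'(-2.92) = 159.32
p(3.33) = 207.47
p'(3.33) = 192.94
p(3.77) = 304.28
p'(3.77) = 248.29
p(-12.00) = -10515.00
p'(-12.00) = 2616.00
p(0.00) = -3.00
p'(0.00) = 0.00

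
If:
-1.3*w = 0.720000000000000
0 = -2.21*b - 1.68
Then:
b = -0.76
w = -0.55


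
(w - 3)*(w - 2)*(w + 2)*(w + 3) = w^4 - 13*w^2 + 36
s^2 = s^2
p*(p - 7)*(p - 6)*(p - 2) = p^4 - 15*p^3 + 68*p^2 - 84*p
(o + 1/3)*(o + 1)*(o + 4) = o^3 + 16*o^2/3 + 17*o/3 + 4/3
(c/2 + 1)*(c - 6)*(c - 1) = c^3/2 - 5*c^2/2 - 4*c + 6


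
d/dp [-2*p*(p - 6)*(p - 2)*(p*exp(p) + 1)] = -2*p^4*exp(p) + 8*p^3*exp(p) + 24*p^2*exp(p) - 6*p^2 - 48*p*exp(p) + 32*p - 24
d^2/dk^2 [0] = 0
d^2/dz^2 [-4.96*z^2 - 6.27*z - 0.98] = -9.92000000000000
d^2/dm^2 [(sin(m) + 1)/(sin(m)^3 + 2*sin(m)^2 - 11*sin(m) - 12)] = (-4*sin(m)^4 - 3*sin(m)^3 - 43*sin(m)^2 - 6*sin(m) + 26)/((sin(m) - 3)^3*(sin(m) + 4)^3)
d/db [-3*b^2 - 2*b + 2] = -6*b - 2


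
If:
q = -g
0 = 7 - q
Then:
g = -7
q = 7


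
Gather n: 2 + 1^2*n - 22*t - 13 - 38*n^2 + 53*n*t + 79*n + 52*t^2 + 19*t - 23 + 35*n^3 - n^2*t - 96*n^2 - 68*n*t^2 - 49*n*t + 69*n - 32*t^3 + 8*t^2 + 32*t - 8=35*n^3 + n^2*(-t - 134) + n*(-68*t^2 + 4*t + 149) - 32*t^3 + 60*t^2 + 29*t - 42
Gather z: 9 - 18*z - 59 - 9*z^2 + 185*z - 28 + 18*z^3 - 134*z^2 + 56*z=18*z^3 - 143*z^2 + 223*z - 78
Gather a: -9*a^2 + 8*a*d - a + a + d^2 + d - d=-9*a^2 + 8*a*d + d^2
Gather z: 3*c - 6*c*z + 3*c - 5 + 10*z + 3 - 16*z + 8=6*c + z*(-6*c - 6) + 6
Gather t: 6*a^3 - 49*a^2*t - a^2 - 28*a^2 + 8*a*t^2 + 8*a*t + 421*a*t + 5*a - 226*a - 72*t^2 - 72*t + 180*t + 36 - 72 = 6*a^3 - 29*a^2 - 221*a + t^2*(8*a - 72) + t*(-49*a^2 + 429*a + 108) - 36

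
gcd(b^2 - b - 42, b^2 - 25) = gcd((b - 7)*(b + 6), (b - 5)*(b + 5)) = 1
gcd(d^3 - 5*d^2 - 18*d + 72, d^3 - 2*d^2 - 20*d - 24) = d - 6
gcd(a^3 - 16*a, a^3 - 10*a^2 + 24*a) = a^2 - 4*a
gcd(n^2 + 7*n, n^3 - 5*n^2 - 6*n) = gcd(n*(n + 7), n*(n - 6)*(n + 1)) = n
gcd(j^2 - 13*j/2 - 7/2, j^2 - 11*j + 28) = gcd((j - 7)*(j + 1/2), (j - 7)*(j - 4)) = j - 7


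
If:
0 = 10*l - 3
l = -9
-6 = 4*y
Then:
No Solution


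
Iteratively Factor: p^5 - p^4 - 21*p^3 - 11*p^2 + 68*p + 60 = (p + 1)*(p^4 - 2*p^3 - 19*p^2 + 8*p + 60) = (p - 5)*(p + 1)*(p^3 + 3*p^2 - 4*p - 12) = (p - 5)*(p + 1)*(p + 3)*(p^2 - 4) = (p - 5)*(p + 1)*(p + 2)*(p + 3)*(p - 2)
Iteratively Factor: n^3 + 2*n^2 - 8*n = (n + 4)*(n^2 - 2*n) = n*(n + 4)*(n - 2)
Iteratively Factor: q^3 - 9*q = (q)*(q^2 - 9) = q*(q + 3)*(q - 3)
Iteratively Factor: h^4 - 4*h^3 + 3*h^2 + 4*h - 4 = (h - 2)*(h^3 - 2*h^2 - h + 2) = (h - 2)*(h - 1)*(h^2 - h - 2) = (h - 2)^2*(h - 1)*(h + 1)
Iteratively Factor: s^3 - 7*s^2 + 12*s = (s)*(s^2 - 7*s + 12) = s*(s - 4)*(s - 3)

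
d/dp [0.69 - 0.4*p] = -0.400000000000000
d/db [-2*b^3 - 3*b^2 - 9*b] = -6*b^2 - 6*b - 9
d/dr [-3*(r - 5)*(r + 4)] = 3 - 6*r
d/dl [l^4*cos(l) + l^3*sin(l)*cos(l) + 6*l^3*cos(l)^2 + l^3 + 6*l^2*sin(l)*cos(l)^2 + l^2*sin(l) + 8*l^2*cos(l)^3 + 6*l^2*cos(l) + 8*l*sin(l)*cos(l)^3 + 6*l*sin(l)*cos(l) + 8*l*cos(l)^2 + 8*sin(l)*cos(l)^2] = -l^4*sin(l) - 6*l^3*sin(2*l) + 4*l^3*cos(l) + l^3*cos(2*l) - 12*l^2*sin(l) + 3*l^2*sin(2*l)/2 - 6*l^2*sin(3*l) + 5*l^2*cos(l)/2 + 9*l^2*cos(2*l) + 9*l^2*cos(3*l)/2 + 12*l^2 + 5*l*sin(l) - 8*l*sin(2*l) + 3*l*sin(3*l) + 24*l*cos(l) + 8*l*cos(2*l)^2 + 10*l*cos(2*l) + 4*l*cos(3*l) - 4*l + 5*sin(2*l) + sin(4*l) + 2*cos(l) + 4*cos(2*l) + 6*cos(3*l) + 4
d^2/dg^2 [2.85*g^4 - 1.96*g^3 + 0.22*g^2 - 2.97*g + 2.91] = 34.2*g^2 - 11.76*g + 0.44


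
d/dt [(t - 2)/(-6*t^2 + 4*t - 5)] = 3*(2*t^2 - 8*t + 1)/(36*t^4 - 48*t^3 + 76*t^2 - 40*t + 25)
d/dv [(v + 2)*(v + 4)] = 2*v + 6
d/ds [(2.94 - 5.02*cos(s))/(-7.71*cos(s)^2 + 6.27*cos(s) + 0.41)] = (38.7042*cos(s)^2 - 45.3348*cos(s) + 20.492)*sin(s)/(59.4441*cos(s)^4 - 96.6834*cos(s)^3 + 32.9907*cos(s)^2 + 5.1414*cos(s) + 0.1681)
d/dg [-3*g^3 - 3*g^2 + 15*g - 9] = -9*g^2 - 6*g + 15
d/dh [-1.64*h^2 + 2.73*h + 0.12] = 2.73 - 3.28*h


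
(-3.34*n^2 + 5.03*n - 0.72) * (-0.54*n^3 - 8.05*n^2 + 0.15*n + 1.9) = 1.8036*n^5 + 24.1708*n^4 - 40.6037*n^3 + 0.204500000000001*n^2 + 9.449*n - 1.368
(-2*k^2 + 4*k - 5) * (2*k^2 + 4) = -4*k^4 + 8*k^3 - 18*k^2 + 16*k - 20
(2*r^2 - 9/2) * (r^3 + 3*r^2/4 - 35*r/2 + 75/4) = 2*r^5 + 3*r^4/2 - 79*r^3/2 + 273*r^2/8 + 315*r/4 - 675/8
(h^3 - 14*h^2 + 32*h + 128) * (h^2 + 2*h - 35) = h^5 - 12*h^4 - 31*h^3 + 682*h^2 - 864*h - 4480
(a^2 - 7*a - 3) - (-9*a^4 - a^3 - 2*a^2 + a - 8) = 9*a^4 + a^3 + 3*a^2 - 8*a + 5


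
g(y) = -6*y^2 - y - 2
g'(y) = -12*y - 1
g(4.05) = -104.46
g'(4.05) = -49.60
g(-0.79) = -4.95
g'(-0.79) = 8.48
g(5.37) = -180.39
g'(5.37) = -65.44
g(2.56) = -43.88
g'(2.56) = -31.72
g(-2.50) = -37.00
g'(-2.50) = 29.00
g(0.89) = -7.64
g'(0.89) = -11.68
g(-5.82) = -199.41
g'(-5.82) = 68.84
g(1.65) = -19.98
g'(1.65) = -20.80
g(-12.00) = -854.00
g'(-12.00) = 143.00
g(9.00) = -497.00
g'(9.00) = -109.00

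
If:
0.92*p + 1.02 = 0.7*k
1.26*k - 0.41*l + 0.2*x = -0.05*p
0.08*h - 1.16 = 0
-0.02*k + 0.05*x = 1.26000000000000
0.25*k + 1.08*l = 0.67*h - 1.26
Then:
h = 14.50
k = -1.20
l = 8.11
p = -2.03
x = 24.72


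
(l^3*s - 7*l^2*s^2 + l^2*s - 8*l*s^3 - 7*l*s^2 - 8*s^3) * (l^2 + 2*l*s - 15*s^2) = l^5*s - 5*l^4*s^2 + l^4*s - 37*l^3*s^3 - 5*l^3*s^2 + 89*l^2*s^4 - 37*l^2*s^3 + 120*l*s^5 + 89*l*s^4 + 120*s^5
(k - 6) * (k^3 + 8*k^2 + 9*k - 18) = k^4 + 2*k^3 - 39*k^2 - 72*k + 108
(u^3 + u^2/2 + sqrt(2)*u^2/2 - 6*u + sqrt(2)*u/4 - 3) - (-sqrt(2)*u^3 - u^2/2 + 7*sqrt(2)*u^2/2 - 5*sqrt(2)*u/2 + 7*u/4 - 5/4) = u^3 + sqrt(2)*u^3 - 3*sqrt(2)*u^2 + u^2 - 31*u/4 + 11*sqrt(2)*u/4 - 7/4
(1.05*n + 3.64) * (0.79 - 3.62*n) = -3.801*n^2 - 12.3473*n + 2.8756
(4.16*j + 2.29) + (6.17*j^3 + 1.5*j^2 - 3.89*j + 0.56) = 6.17*j^3 + 1.5*j^2 + 0.27*j + 2.85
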